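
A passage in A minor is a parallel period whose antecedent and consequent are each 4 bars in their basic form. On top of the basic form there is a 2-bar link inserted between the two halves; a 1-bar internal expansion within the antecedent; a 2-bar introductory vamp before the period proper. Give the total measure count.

13 measures

Basic parallel period: 4 + 4 = 8 bars.
8 (basic form) + 2 (link) + 1 (internal expansion) + 2 (introduction) = 13.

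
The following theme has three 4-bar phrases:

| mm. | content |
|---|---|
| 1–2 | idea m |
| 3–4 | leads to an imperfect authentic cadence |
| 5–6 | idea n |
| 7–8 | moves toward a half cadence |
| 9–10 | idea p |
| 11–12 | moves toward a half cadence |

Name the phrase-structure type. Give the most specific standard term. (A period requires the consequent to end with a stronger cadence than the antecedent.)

phrase group

The final phrase closes with a half cadence, which is not stronger than the preceding half cadence; the 3 phrases lack an overall antecedent–consequent design and so form a phrase group.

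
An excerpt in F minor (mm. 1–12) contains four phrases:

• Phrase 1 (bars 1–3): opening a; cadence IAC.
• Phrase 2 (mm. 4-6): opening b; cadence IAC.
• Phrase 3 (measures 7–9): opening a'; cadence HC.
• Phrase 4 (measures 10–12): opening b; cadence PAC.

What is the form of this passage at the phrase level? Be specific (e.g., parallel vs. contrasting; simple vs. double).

Four phrases in two halves: the first half (mm. 1-6) ends with an imperfect authentic cadence, the second (measures 7–12) with a perfect authentic cadence — a large antecedent–consequent pair, i.e. a double period.
Phrase 3 begins with the same material as phrase 1, making it parallel.

parallel double period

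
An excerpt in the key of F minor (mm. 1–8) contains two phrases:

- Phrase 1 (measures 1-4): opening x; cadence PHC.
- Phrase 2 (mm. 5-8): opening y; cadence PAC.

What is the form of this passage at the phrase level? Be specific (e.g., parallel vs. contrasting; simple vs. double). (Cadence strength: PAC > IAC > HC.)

Phrase 1 ends with a Phrygian half cadence (weaker) and phrase 2 with a perfect authentic cadence (stronger): antecedent + consequent = a period.
The two phrases open with different material (x / y), so the period is contrasting.

contrasting period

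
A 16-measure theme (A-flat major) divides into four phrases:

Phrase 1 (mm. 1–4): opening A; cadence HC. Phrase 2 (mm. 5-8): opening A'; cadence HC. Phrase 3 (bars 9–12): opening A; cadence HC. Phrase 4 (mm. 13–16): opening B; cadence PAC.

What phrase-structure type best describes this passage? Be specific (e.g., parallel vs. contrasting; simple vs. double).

parallel double period

Four phrases in two halves: the first half (mm. 1–8) ends with a half cadence, the second (mm. 9–16) with a perfect authentic cadence — a large antecedent–consequent pair, i.e. a double period.
Phrase 3 begins with the same material as phrase 1, making it parallel.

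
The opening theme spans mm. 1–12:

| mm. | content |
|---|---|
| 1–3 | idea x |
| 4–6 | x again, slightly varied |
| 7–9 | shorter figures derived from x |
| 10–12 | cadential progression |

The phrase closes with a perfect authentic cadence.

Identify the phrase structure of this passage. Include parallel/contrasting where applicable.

sentence

Basic idea (measures 1–3) + its repetition (bars 4–6) form the presentation; fragmentation and cadence (mm. 7–12) form the continuation — the 12-bar whole is a sentence.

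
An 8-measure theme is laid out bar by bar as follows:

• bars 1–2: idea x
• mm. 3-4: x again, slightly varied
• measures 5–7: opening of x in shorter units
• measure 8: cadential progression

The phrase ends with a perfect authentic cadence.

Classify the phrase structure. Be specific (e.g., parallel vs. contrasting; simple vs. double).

sentence

Basic idea (measures 1–2) + its repetition (measures 3-4) form the presentation; fragmentation and cadence (mm. 5-8) form the continuation — the 8-bar whole is a sentence.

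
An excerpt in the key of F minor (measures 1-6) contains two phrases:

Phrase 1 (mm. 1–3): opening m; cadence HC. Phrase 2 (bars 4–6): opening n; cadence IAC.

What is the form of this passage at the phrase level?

Phrase 1 ends with a half cadence (weaker) and phrase 2 with an imperfect authentic cadence (stronger): antecedent + consequent = a period.
The two phrases open with different material (m / n), so the period is contrasting.

contrasting period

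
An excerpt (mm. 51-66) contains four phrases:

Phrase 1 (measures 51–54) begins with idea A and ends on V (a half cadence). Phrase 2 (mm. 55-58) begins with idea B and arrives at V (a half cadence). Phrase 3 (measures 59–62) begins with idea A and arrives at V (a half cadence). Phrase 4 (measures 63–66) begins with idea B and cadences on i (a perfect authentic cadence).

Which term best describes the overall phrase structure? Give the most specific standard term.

parallel double period

Four phrases in two halves: the first half (bars 51-58) ends with a half cadence, the second (mm. 59–66) with a perfect authentic cadence — a large antecedent–consequent pair, i.e. a double period.
Phrase 3 begins with the same material as phrase 1, making it parallel.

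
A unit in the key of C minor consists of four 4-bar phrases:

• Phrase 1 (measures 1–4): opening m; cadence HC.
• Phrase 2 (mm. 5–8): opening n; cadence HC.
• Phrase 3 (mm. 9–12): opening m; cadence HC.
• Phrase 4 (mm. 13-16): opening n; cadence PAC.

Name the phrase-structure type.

parallel double period

Four phrases in two halves: the first half (mm. 1–8) ends with a half cadence, the second (mm. 9–16) with a perfect authentic cadence — a large antecedent–consequent pair, i.e. a double period.
Phrase 3 begins with the same material as phrase 1, making it parallel.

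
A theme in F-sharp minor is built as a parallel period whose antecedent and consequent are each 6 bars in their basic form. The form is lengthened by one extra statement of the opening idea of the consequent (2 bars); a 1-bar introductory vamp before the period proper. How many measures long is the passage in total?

Basic parallel period: 6 + 6 = 12 bars.
12 (basic form) + 2 (extra statement) + 1 (introduction) = 15.

15 measures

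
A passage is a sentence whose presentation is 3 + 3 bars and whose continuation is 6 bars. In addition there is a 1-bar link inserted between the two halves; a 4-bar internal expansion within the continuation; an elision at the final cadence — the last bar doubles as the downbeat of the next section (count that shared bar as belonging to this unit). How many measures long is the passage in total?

Basic sentence: 3 + 3 + 6 = 12 bars.
12 (basic form) + 1 (link) + 4 (internal expansion) = 17.
The elision shares a bar with the next section but does not change this unit's count.

17 measures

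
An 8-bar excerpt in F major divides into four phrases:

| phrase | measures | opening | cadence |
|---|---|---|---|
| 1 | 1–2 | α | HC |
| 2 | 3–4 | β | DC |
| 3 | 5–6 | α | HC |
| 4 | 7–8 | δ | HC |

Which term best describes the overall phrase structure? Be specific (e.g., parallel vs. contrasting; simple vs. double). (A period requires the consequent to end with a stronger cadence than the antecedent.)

phrase group

Phrase 4 ends with a half cadence, no stronger than phrase 2's deceptive cadence, so the four phrases do not form a double period; nor do phrases 3–4 duplicate 1–2, so it is not a repeated period. With no phrase reaching a conclusive cadence, the passage is a phrase group.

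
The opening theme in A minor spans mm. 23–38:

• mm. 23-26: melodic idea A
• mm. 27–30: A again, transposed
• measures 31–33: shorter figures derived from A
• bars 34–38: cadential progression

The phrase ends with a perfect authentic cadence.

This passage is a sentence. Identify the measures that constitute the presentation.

The presentation of a sentence is the basic idea (bars 23–26) plus its repetition (mm. 27–30); the presentation is therefore mm. 23–30.

measures 23–30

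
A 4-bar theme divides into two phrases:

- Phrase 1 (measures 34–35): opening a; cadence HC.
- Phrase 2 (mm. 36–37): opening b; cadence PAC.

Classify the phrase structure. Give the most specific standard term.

contrasting period

Phrase 1 ends with a half cadence (weaker) and phrase 2 with a perfect authentic cadence (stronger): antecedent + consequent = a period.
The two phrases open with different material (a / b), so the period is contrasting.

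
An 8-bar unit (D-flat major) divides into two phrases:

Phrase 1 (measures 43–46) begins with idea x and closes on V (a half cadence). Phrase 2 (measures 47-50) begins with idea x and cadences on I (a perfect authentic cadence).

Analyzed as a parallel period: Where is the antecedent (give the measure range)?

measures 43–46

The antecedent is the phrase ending with the weaker cadence (half cadence, phrase 1) and the consequent the one ending more conclusively (perfect authentic cadence, phrase 2); the antecedent is bars 43–46.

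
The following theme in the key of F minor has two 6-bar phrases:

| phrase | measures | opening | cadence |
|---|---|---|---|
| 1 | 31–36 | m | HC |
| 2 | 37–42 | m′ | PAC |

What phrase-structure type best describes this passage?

Phrase 1 ends with a half cadence (weaker) and phrase 2 with a perfect authentic cadence (stronger): antecedent + consequent = a period.
The two phrases open with the same material (m / m′), so the period is parallel.

parallel period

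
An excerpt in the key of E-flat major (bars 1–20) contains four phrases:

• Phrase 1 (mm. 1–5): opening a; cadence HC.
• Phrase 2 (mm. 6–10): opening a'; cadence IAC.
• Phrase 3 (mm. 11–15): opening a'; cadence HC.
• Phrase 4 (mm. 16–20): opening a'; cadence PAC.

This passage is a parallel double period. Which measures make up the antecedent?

measures 1–10

In a double period the four phrases pair into a large antecedent (phrases 1–2, ending imperfect authentic cadence) and a large consequent (phrases 3–4, ending perfect authentic cadence). The antecedent spans bars 1-10.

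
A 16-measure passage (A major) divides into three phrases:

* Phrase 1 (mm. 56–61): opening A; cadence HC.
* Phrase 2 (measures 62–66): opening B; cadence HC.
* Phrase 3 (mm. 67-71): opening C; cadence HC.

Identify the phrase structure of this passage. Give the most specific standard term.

The final phrase closes with a half cadence, which is not stronger than the preceding half cadence; the 3 phrases lack an overall antecedent–consequent design and so form a phrase group.

phrase group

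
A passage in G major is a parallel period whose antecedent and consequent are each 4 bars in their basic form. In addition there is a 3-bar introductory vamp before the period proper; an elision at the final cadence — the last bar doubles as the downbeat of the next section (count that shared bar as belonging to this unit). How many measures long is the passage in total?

Basic parallel period: 4 + 4 = 8 bars.
8 (basic form) + 3 (introduction) = 11.
The elision shares a bar with the next section but does not change this unit's count.

11 measures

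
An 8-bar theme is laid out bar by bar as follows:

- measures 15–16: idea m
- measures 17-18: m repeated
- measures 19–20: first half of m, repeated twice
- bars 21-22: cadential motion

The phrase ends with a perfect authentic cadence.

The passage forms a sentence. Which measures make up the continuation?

After the presentation (measures 15–18), the continuation covers the fragmentation through the cadence: measures 19–22.

measures 19–22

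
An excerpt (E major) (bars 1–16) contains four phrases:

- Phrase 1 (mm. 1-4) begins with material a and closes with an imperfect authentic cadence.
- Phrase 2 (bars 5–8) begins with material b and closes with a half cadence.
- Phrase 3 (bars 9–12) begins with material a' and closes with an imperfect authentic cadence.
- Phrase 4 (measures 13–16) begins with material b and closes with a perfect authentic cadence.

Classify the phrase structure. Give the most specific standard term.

parallel double period

Four phrases in two halves: the first half (mm. 1-8) ends with a half cadence, the second (mm. 9–16) with a perfect authentic cadence — a large antecedent–consequent pair, i.e. a double period.
Phrase 3 begins with the same material as phrase 1, making it parallel.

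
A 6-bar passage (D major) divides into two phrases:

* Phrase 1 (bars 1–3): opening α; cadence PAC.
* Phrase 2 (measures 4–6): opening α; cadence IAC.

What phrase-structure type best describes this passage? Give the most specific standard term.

The second phrase closes with an imperfect authentic cadence, which is not stronger than the first phrase's perfect authentic cadence; without a weak→strong cadential pair there is no antecedent–consequent relationship, so this is a phrase group rather than a period.

phrase group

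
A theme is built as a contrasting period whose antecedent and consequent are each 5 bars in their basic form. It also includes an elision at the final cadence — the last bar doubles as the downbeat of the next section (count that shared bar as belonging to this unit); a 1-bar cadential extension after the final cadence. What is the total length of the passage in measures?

11 measures

Basic contrasting period: 5 + 5 = 10 bars.
10 (basic form) + 1 (cadential extension) = 11.
The elision shares a bar with the next section but does not change this unit's count.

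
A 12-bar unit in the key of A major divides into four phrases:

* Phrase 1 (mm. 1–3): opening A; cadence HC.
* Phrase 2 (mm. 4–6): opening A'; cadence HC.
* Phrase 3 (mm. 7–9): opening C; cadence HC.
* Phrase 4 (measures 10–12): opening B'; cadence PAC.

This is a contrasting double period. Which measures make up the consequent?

measures 7–12

In a double period the first pair of phrases (ending half cadence) is the large antecedent and the second pair (ending perfect authentic cadence) is the large consequent; the consequent is measures 7–12.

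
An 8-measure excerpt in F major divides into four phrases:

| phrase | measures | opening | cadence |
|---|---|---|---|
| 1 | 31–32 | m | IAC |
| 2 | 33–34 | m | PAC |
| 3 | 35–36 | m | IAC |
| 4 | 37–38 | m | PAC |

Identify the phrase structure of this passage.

repeated period

The cadence pattern IAC–PAC–IAC–PAC is weak–strong twice, and phrases 3–4 restate phrases 1–2: a period heard twice, not a double period (which would end weakly at phrase 2).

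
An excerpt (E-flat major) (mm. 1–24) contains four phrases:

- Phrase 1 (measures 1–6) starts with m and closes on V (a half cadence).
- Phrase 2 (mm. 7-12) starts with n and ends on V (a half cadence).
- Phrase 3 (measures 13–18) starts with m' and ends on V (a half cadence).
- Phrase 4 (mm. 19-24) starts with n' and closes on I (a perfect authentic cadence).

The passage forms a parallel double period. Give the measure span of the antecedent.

measures 1–12

In a double period the four phrases pair into a large antecedent (phrases 1–2, ending half cadence) and a large consequent (phrases 3–4, ending perfect authentic cadence). The antecedent spans mm. 1–12.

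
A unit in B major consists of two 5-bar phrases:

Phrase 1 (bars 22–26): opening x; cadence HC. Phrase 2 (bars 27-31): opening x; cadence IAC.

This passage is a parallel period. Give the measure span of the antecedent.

measures 22–26

The antecedent is the phrase ending with the weaker cadence (half cadence, phrase 1) and the consequent the one ending more conclusively (imperfect authentic cadence, phrase 2); the antecedent is measures 22-26.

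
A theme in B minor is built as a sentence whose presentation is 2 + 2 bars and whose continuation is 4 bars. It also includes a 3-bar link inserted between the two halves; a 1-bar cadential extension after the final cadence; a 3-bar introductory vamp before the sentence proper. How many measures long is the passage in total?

15 measures

Basic sentence: 2 + 2 + 4 = 8 bars.
8 (basic form) + 3 (link) + 1 (cadential extension) + 3 (introduction) = 15.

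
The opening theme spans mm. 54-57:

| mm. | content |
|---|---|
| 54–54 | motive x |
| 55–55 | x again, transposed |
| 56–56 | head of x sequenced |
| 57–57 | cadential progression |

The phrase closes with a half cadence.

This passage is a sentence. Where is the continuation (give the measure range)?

measures 56–57

After the presentation (bars 54–55), the continuation covers the fragmentation through the cadence: bars 56-57.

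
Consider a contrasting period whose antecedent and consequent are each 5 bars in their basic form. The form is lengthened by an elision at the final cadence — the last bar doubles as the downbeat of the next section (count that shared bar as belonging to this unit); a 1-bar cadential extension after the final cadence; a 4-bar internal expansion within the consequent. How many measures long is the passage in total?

15 measures

Basic contrasting period: 5 + 5 = 10 bars.
10 (basic form) + 1 (cadential extension) + 4 (internal expansion) = 15.
The elision shares a bar with the next section but does not change this unit's count.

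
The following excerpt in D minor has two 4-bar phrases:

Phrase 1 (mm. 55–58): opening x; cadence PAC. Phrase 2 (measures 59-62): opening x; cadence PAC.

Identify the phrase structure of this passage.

Both phrases have the same opening (x) and the same cadence (perfect authentic cadence): the second is a restatement, not a consequent, so this is a repeated phrase rather than a period.

repeated phrase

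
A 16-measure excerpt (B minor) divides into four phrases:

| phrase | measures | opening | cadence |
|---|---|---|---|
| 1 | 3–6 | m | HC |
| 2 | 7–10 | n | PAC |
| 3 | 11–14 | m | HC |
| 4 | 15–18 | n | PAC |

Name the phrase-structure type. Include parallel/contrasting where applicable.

The cadence pattern HC–PAC–HC–PAC is weak–strong twice, and phrases 3–4 restate phrases 1–2: a period heard twice, not a double period (which would end weakly at phrase 2).

repeated period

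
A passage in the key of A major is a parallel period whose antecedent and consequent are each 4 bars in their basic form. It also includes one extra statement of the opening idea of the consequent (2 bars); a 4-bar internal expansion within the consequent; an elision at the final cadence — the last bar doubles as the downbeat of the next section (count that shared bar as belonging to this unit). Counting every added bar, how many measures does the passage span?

Basic parallel period: 4 + 4 = 8 bars.
8 (basic form) + 2 (extra statement) + 4 (internal expansion) = 14.
The elision shares a bar with the next section but does not change this unit's count.

14 measures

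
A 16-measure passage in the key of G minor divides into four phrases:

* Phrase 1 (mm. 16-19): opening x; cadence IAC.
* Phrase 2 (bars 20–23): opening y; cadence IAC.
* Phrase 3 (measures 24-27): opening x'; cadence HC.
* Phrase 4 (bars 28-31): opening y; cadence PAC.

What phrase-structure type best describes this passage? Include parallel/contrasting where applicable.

Four phrases in two halves: the first half (mm. 16–23) ends with an imperfect authentic cadence, the second (mm. 24–31) with a perfect authentic cadence — a large antecedent–consequent pair, i.e. a double period.
Phrase 3 begins with the same material as phrase 1, making it parallel.

parallel double period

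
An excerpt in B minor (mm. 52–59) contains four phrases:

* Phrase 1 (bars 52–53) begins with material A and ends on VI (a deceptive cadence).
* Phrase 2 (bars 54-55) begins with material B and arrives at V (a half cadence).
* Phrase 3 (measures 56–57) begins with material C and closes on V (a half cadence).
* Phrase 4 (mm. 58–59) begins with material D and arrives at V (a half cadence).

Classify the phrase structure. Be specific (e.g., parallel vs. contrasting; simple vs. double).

phrase group

Phrase 4 ends with a half cadence, no stronger than phrase 2's half cadence, so the four phrases do not form a double period; nor do phrases 3–4 duplicate 1–2, so it is not a repeated period. With no phrase reaching a conclusive cadence, the passage is a phrase group.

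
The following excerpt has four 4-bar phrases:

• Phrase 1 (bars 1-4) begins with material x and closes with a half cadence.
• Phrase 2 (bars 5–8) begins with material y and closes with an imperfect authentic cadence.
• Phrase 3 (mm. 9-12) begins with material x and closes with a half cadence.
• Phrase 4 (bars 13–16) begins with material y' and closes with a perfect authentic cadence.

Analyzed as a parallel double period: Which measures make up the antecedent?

In a double period the four phrases pair into a large antecedent (phrases 1–2, ending imperfect authentic cadence) and a large consequent (phrases 3–4, ending perfect authentic cadence). The antecedent spans mm. 1–8.

measures 1–8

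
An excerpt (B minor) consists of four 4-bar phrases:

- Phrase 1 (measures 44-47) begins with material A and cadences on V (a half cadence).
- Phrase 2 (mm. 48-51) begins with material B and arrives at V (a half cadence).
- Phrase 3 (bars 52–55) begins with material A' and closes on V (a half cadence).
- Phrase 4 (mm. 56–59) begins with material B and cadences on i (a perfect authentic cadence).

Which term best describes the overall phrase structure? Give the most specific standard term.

Four phrases in two halves: the first half (bars 44–51) ends with a half cadence, the second (bars 52–59) with a perfect authentic cadence — a large antecedent–consequent pair, i.e. a double period.
Phrase 3 begins with the same material as phrase 1, making it parallel.

parallel double period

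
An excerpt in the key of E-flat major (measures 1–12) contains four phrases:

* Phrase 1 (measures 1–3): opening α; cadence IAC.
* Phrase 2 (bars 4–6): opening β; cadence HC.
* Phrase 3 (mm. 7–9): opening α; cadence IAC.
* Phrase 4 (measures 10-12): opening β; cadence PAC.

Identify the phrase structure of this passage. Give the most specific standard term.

Four phrases in two halves: the first half (mm. 1–6) ends with a half cadence, the second (mm. 7-12) with a perfect authentic cadence — a large antecedent–consequent pair, i.e. a double period.
Phrase 3 begins with the same material as phrase 1, making it parallel.

parallel double period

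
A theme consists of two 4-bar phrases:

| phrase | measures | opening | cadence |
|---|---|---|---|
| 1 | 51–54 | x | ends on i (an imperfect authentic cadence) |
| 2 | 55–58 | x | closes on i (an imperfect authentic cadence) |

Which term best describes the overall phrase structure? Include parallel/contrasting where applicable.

Both phrases have the same opening (x) and the same cadence (imperfect authentic cadence): the second is a restatement, not a consequent, so this is a repeated phrase rather than a period.

repeated phrase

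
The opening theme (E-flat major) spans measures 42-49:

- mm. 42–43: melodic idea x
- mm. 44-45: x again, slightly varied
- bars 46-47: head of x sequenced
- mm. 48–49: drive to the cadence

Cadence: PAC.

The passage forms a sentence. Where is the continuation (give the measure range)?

After the presentation (mm. 42–45), the continuation covers the fragmentation through the cadence: mm. 46-49.

measures 46–49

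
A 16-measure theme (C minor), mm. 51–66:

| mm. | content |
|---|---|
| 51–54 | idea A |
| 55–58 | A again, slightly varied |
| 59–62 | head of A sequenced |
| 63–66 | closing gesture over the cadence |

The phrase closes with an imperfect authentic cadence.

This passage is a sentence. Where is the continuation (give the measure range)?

After the presentation (mm. 51–58), the continuation covers the fragmentation through the cadence: mm. 59–66.

measures 59–66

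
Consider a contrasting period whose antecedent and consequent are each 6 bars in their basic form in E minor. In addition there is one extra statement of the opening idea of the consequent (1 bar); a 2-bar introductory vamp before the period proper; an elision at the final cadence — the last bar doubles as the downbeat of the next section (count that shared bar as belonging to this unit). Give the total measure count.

15 measures

Basic contrasting period: 6 + 6 = 12 bars.
12 (basic form) + 1 (extra statement) + 2 (introduction) = 15.
The elision shares a bar with the next section but does not change this unit's count.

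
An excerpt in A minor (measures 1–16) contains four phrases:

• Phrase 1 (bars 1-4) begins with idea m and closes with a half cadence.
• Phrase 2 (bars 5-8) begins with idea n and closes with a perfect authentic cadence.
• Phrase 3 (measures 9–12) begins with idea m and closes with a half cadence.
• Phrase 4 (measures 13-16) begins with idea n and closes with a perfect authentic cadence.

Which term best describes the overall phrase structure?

repeated period

The cadence pattern HC–PAC–HC–PAC is weak–strong twice, and phrases 3–4 restate phrases 1–2: a period heard twice, not a double period (which would end weakly at phrase 2).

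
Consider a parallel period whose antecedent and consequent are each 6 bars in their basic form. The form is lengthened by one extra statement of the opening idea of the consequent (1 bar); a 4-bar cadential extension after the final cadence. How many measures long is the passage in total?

17 measures

Basic parallel period: 6 + 6 = 12 bars.
12 (basic form) + 1 (extra statement) + 4 (cadential extension) = 17.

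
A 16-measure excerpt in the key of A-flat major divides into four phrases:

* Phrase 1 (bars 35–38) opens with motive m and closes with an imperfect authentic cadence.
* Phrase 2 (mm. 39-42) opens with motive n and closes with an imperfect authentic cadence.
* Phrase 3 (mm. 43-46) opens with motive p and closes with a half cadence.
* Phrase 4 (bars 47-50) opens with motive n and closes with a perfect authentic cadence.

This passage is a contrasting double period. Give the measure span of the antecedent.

measures 35–42

In a double period the four phrases pair into a large antecedent (phrases 1–2, ending imperfect authentic cadence) and a large consequent (phrases 3–4, ending perfect authentic cadence). The antecedent spans mm. 35-42.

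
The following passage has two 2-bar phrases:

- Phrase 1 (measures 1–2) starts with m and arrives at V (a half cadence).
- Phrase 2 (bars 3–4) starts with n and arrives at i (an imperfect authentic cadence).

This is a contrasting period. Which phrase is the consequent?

The phrase ending with the weaker cadence (half cadence) is the antecedent; the one ending more conclusively (imperfect authentic cadence) is the consequent. The consequent is phrase 2.

phrase 2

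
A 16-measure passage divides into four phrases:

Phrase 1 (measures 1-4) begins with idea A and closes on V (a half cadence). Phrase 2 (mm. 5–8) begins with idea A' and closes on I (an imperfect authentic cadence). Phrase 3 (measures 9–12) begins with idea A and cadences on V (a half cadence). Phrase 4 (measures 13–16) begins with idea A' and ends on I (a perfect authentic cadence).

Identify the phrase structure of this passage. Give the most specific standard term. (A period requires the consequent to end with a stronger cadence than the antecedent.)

parallel double period

Four phrases in two halves: the first half (bars 1–8) ends with an imperfect authentic cadence, the second (mm. 9–16) with a perfect authentic cadence — a large antecedent–consequent pair, i.e. a double period.
Phrase 3 begins with the same material as phrase 1, making it parallel.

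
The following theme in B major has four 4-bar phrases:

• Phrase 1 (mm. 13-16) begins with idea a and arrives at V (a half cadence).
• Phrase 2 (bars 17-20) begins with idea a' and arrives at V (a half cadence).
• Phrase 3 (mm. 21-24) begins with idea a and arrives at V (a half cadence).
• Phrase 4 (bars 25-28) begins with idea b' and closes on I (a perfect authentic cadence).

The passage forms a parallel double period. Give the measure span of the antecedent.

measures 13–20

In a double period the four phrases pair into a large antecedent (phrases 1–2, ending half cadence) and a large consequent (phrases 3–4, ending perfect authentic cadence). The antecedent spans bars 13-20.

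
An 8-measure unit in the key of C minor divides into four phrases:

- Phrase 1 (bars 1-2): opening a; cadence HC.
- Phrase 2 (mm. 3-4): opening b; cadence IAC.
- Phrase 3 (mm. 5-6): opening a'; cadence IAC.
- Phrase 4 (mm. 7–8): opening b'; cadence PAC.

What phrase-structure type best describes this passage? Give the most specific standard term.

parallel double period

Four phrases in two halves: the first half (measures 1–4) ends with an imperfect authentic cadence, the second (bars 5-8) with a perfect authentic cadence — a large antecedent–consequent pair, i.e. a double period.
Phrase 3 begins with the same material as phrase 1, making it parallel.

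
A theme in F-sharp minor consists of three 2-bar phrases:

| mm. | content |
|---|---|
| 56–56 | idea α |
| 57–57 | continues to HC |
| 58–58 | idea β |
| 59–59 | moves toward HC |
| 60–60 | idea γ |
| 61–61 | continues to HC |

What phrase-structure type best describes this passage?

phrase group

The final phrase closes with a half cadence, which is not stronger than the preceding half cadence; the 3 phrases lack an overall antecedent–consequent design and so form a phrase group.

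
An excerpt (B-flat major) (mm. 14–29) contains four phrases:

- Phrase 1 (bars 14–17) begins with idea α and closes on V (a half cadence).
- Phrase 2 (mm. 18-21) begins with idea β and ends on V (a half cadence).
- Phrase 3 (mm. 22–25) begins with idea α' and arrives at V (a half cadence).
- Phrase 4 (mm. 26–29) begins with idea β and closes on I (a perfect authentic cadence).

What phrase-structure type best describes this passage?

parallel double period

Four phrases in two halves: the first half (mm. 14–21) ends with a half cadence, the second (mm. 22–29) with a perfect authentic cadence — a large antecedent–consequent pair, i.e. a double period.
Phrase 3 begins with the same material as phrase 1, making it parallel.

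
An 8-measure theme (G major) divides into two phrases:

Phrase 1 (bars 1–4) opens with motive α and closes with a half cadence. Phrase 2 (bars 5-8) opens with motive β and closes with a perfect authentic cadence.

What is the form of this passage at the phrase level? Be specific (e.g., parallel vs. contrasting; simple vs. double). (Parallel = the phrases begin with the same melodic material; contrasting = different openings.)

contrasting period

Phrase 1 ends with a half cadence (weaker) and phrase 2 with a perfect authentic cadence (stronger): antecedent + consequent = a period.
The two phrases open with different material (α / β), so the period is contrasting.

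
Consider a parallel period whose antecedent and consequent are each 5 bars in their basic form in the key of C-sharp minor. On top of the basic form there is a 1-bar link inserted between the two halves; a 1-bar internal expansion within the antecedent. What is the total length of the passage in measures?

12 measures

Basic parallel period: 5 + 5 = 10 bars.
10 (basic form) + 1 (link) + 1 (internal expansion) = 12.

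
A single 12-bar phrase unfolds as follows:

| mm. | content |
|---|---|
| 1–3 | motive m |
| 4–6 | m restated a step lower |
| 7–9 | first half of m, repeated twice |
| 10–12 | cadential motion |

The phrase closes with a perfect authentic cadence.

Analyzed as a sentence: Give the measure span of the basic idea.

The presentation of a sentence is the basic idea (mm. 1–3) plus its repetition (mm. 4-6); the basic idea is therefore mm. 1-3.

measures 1–3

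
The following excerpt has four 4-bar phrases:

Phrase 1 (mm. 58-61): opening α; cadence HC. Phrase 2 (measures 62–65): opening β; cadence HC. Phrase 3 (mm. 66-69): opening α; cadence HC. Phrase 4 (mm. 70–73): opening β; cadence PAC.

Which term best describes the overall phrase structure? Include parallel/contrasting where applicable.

parallel double period

Four phrases in two halves: the first half (measures 58-65) ends with a half cadence, the second (bars 66–73) with a perfect authentic cadence — a large antecedent–consequent pair, i.e. a double period.
Phrase 3 begins with the same material as phrase 1, making it parallel.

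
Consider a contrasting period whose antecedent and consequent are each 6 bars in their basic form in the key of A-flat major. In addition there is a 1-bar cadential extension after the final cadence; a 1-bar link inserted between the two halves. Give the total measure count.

Basic contrasting period: 6 + 6 = 12 bars.
12 (basic form) + 1 (cadential extension) + 1 (link) = 14.

14 measures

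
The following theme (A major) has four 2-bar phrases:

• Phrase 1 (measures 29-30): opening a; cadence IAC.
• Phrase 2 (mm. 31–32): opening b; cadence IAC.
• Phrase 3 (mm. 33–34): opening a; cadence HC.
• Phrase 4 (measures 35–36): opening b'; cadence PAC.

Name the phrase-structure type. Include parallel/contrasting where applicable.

parallel double period

Four phrases in two halves: the first half (bars 29-32) ends with an imperfect authentic cadence, the second (measures 33-36) with a perfect authentic cadence — a large antecedent–consequent pair, i.e. a double period.
Phrase 3 begins with the same material as phrase 1, making it parallel.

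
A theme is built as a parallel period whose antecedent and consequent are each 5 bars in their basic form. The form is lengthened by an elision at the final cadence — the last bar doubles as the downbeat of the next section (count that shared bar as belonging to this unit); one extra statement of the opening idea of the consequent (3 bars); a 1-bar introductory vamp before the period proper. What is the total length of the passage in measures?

Basic parallel period: 5 + 5 = 10 bars.
10 (basic form) + 3 (extra statement) + 1 (introduction) = 14.
The elision shares a bar with the next section but does not change this unit's count.

14 measures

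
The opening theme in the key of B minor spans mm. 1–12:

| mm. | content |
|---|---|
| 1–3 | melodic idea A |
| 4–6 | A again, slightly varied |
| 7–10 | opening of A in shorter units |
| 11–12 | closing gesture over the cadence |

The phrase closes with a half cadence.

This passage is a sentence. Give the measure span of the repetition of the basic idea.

The presentation of a sentence is the basic idea (bars 1–3) plus its repetition (mm. 4–6); the repetition of the basic idea is therefore mm. 4-6.

measures 4–6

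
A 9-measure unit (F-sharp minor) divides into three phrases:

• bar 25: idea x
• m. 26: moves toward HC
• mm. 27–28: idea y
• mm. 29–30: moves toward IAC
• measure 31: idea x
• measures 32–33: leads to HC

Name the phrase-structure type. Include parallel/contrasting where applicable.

The final phrase closes with a half cadence, which is not stronger than the preceding imperfect authentic cadence; the 3 phrases lack an overall antecedent–consequent design and so form a phrase group.

phrase group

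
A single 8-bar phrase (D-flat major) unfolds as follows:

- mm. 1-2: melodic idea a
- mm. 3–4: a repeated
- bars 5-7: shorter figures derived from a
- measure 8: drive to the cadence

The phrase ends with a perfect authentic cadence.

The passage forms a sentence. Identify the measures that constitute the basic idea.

The presentation of a sentence is the basic idea (mm. 1–2) plus its repetition (mm. 3–4); the basic idea is therefore bars 1-2.

measures 1–2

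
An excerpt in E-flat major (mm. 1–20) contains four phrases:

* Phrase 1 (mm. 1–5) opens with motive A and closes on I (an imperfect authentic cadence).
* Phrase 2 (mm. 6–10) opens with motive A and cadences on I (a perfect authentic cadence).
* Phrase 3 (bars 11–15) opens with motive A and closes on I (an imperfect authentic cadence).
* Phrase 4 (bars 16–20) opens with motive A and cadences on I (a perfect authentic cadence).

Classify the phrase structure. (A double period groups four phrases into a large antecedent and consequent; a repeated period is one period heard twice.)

The cadence pattern IAC–PAC–IAC–PAC is weak–strong twice, and phrases 3–4 restate phrases 1–2: a period heard twice, not a double period (which would end weakly at phrase 2).

repeated period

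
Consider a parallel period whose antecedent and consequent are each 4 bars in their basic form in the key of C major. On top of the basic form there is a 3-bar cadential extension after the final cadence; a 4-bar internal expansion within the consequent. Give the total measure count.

15 measures

Basic parallel period: 4 + 4 = 8 bars.
8 (basic form) + 3 (cadential extension) + 4 (internal expansion) = 15.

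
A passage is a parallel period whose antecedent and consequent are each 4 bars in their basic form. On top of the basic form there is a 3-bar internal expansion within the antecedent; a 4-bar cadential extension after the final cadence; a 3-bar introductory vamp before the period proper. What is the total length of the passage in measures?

18 measures

Basic parallel period: 4 + 4 = 8 bars.
8 (basic form) + 3 (internal expansion) + 4 (cadential extension) + 3 (introduction) = 18.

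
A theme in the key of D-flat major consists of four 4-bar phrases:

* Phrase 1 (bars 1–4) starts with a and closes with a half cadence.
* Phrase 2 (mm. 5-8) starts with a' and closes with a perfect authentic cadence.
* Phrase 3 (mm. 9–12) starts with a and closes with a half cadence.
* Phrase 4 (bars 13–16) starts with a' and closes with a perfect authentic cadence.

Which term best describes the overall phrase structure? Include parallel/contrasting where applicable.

The cadence pattern HC–PAC–HC–PAC is weak–strong twice, and phrases 3–4 restate phrases 1–2: a period heard twice, not a double period (which would end weakly at phrase 2).

repeated period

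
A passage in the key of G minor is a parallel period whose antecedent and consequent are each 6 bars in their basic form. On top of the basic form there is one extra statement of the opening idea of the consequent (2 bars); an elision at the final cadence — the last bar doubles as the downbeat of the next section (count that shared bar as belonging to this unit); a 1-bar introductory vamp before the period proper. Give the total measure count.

15 measures

Basic parallel period: 6 + 6 = 12 bars.
12 (basic form) + 2 (extra statement) + 1 (introduction) = 15.
The elision shares a bar with the next section but does not change this unit's count.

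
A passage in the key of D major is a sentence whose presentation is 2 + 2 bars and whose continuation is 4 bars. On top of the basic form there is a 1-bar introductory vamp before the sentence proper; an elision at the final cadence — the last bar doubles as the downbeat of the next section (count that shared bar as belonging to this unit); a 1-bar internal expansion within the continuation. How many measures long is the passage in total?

10 measures

Basic sentence: 2 + 2 + 4 = 8 bars.
8 (basic form) + 1 (introduction) + 1 (internal expansion) = 10.
The elision shares a bar with the next section but does not change this unit's count.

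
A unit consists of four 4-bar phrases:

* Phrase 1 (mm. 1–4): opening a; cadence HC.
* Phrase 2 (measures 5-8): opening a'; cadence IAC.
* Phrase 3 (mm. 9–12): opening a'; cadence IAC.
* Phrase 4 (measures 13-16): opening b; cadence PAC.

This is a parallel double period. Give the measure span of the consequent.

measures 9–16

In a double period the first pair of phrases (ending imperfect authentic cadence) is the large antecedent and the second pair (ending perfect authentic cadence) is the large consequent; the consequent is measures 9–16.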